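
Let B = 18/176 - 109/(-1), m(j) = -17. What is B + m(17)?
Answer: 8105/88 ≈ 92.102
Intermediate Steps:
B = 9601/88 (B = 18*(1/176) - 109*(-1) = 9/88 + 109 = 9601/88 ≈ 109.10)
B + m(17) = 9601/88 - 17 = 8105/88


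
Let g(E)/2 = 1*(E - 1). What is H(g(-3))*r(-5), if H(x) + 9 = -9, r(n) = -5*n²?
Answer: 2250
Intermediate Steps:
g(E) = -2 + 2*E (g(E) = 2*(1*(E - 1)) = 2*(1*(-1 + E)) = 2*(-1 + E) = -2 + 2*E)
H(x) = -18 (H(x) = -9 - 9 = -18)
H(g(-3))*r(-5) = -(-90)*(-5)² = -(-90)*25 = -18*(-125) = 2250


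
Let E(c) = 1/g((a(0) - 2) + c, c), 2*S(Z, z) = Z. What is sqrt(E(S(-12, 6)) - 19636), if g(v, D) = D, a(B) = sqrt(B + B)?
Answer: I*sqrt(706902)/6 ≈ 140.13*I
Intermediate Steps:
a(B) = sqrt(2)*sqrt(B) (a(B) = sqrt(2*B) = sqrt(2)*sqrt(B))
S(Z, z) = Z/2
E(c) = 1/c
sqrt(E(S(-12, 6)) - 19636) = sqrt(1/((1/2)*(-12)) - 19636) = sqrt(1/(-6) - 19636) = sqrt(-1/6 - 19636) = sqrt(-117817/6) = I*sqrt(706902)/6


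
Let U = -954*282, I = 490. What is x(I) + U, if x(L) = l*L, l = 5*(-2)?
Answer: -273928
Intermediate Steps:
l = -10
U = -269028
x(L) = -10*L
x(I) + U = -10*490 - 269028 = -4900 - 269028 = -273928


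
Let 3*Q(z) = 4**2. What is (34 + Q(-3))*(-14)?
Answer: -1652/3 ≈ -550.67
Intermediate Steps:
Q(z) = 16/3 (Q(z) = (1/3)*4**2 = (1/3)*16 = 16/3)
(34 + Q(-3))*(-14) = (34 + 16/3)*(-14) = (118/3)*(-14) = -1652/3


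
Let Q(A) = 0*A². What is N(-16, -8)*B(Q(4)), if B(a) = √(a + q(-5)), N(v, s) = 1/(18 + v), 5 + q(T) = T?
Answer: I*√10/2 ≈ 1.5811*I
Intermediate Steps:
q(T) = -5 + T
Q(A) = 0
B(a) = √(-10 + a) (B(a) = √(a + (-5 - 5)) = √(a - 10) = √(-10 + a))
N(-16, -8)*B(Q(4)) = √(-10 + 0)/(18 - 16) = √(-10)/2 = (I*√10)/2 = I*√10/2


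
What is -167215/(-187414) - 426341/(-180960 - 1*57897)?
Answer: 119842745429/44765145798 ≈ 2.6771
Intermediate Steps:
-167215/(-187414) - 426341/(-180960 - 1*57897) = -167215*(-1/187414) - 426341/(-180960 - 57897) = 167215/187414 - 426341/(-238857) = 167215/187414 - 426341*(-1/238857) = 167215/187414 + 426341/238857 = 119842745429/44765145798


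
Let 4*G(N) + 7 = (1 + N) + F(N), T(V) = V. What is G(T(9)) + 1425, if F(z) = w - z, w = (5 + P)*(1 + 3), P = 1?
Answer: 2859/2 ≈ 1429.5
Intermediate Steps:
w = 24 (w = (5 + 1)*(1 + 3) = 6*4 = 24)
F(z) = 24 - z
G(N) = 9/2 (G(N) = -7/4 + ((1 + N) + (24 - N))/4 = -7/4 + (¼)*25 = -7/4 + 25/4 = 9/2)
G(T(9)) + 1425 = 9/2 + 1425 = 2859/2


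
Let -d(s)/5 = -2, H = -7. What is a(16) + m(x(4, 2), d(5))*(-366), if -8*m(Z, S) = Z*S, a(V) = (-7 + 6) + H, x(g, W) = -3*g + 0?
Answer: -5498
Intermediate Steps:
d(s) = 10 (d(s) = -5*(-2) = 10)
x(g, W) = -3*g
a(V) = -8 (a(V) = (-7 + 6) - 7 = -1 - 7 = -8)
m(Z, S) = -S*Z/8 (m(Z, S) = -Z*S/8 = -S*Z/8)
a(16) + m(x(4, 2), d(5))*(-366) = -8 - ⅛*10*(-3*4)*(-366) = -8 - ⅛*10*(-12)*(-366) = -8 + 15*(-366) = -8 - 5490 = -5498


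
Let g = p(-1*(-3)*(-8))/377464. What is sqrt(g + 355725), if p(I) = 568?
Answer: sqrt(791927622674518)/47183 ≈ 596.43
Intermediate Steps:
g = 71/47183 (g = 568/377464 = 568*(1/377464) = 71/47183 ≈ 0.0015048)
sqrt(g + 355725) = sqrt(71/47183 + 355725) = sqrt(16784172746/47183) = sqrt(791927622674518)/47183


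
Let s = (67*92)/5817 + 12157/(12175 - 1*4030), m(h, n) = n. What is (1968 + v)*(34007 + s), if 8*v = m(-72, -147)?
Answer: 116353214860993/1754795 ≈ 6.6306e+7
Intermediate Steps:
v = -147/8 (v = (1/8)*(-147) = -147/8 ≈ -18.375)
s = 40307683/15793155 (s = 6164*(1/5817) + 12157/(12175 - 4030) = 6164/5817 + 12157/8145 = 40307683/15793155 ≈ 2.5522)
(1968 + v)*(34007 + s) = (1968 - 147/8)*(34007 + 40307683/15793155) = (15597/8)*(537118129768/15793155) = 116353214860993/1754795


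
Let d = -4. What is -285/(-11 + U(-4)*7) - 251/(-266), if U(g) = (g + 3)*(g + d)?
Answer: -4301/798 ≈ -5.3897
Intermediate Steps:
U(g) = (-4 + g)*(3 + g) (U(g) = (g + 3)*(g - 4) = (3 + g)*(-4 + g) = (-4 + g)*(3 + g))
-285/(-11 + U(-4)*7) - 251/(-266) = -285/(-11 + (-12 + (-4)² - 1*(-4))*7) - 251/(-266) = -285/(-11 + (-12 + 16 + 4)*7) - 251*(-1/266) = -285/(-11 + 8*7) + 251/266 = -285/(-11 + 56) + 251/266 = -285/45 + 251/266 = -285*1/45 + 251/266 = -19/3 + 251/266 = -4301/798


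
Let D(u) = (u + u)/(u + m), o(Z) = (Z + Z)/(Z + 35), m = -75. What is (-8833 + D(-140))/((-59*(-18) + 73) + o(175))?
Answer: -1139289/146630 ≈ -7.7698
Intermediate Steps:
o(Z) = 2*Z/(35 + Z) (o(Z) = (2*Z)/(35 + Z) = 2*Z/(35 + Z))
D(u) = 2*u/(-75 + u) (D(u) = (u + u)/(u - 75) = (2*u)/(-75 + u) = 2*u/(-75 + u))
(-8833 + D(-140))/((-59*(-18) + 73) + o(175)) = (-8833 + 2*(-140)/(-75 - 140))/((-59*(-18) + 73) + 2*175/(35 + 175)) = (-8833 + 2*(-140)/(-215))/((1062 + 73) + 2*175/210) = (-8833 + 2*(-140)*(-1/215))/(1135 + 2*175*(1/210)) = (-8833 + 56/43)/(1135 + 5/3) = -379763/(43*3410/3) = -379763/43*3/3410 = -1139289/146630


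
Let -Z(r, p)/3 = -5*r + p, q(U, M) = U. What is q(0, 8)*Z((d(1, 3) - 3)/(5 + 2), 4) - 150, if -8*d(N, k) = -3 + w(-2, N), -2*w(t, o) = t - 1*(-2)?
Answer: -150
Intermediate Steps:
w(t, o) = -1 - t/2 (w(t, o) = -(t - 1*(-2))/2 = -(t + 2)/2 = -(2 + t)/2 = -1 - t/2)
d(N, k) = 3/8 (d(N, k) = -(-3 + (-1 - ½*(-2)))/8 = -(-3 + (-1 + 1))/8 = -(-3 + 0)/8 = -⅛*(-3) = 3/8)
Z(r, p) = -3*p + 15*r (Z(r, p) = -3*(-5*r + p) = -3*(p - 5*r) = -3*p + 15*r)
q(0, 8)*Z((d(1, 3) - 3)/(5 + 2), 4) - 150 = 0*(-3*4 + 15*((3/8 - 3)/(5 + 2))) - 150 = 0*(-12 + 15*(-21/8/7)) - 150 = 0*(-12 + 15*(-21/8*⅐)) - 150 = 0*(-12 + 15*(-3/8)) - 150 = 0*(-12 - 45/8) - 150 = 0*(-141/8) - 150 = 0 - 150 = -150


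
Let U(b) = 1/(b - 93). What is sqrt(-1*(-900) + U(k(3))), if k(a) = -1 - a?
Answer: sqrt(8468003)/97 ≈ 30.000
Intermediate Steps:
U(b) = 1/(-93 + b)
sqrt(-1*(-900) + U(k(3))) = sqrt(-1*(-900) + 1/(-93 + (-1 - 1*3))) = sqrt(900 + 1/(-93 + (-1 - 3))) = sqrt(900 + 1/(-93 - 4)) = sqrt(900 + 1/(-97)) = sqrt(900 - 1/97) = sqrt(87299/97) = sqrt(8468003)/97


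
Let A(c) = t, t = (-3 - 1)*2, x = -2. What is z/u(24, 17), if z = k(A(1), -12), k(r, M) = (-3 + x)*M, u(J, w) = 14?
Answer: 30/7 ≈ 4.2857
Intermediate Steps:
t = -8 (t = -4*2 = -8)
A(c) = -8
k(r, M) = -5*M (k(r, M) = (-3 - 2)*M = -5*M)
z = 60 (z = -5*(-12) = 60)
z/u(24, 17) = 60/14 = 60*(1/14) = 30/7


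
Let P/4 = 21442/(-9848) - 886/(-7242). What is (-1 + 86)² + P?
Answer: 32168444066/4457451 ≈ 7216.8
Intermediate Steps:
P = -36639409/4457451 (P = 4*(21442/(-9848) - 886/(-7242)) = 4*(21442*(-1/9848) - 886*(-1/7242)) = 4*(-10721/4924 + 443/3621) = 4*(-36639409/17829804) = -36639409/4457451 ≈ -8.2198)
(-1 + 86)² + P = (-1 + 86)² - 36639409/4457451 = 85² - 36639409/4457451 = 7225 - 36639409/4457451 = 32168444066/4457451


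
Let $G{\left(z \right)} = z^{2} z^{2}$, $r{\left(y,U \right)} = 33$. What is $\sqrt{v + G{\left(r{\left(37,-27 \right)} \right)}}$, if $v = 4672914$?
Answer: $\sqrt{5858835} \approx 2420.5$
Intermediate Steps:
$G{\left(z \right)} = z^{4}$
$\sqrt{v + G{\left(r{\left(37,-27 \right)} \right)}} = \sqrt{4672914 + 33^{4}} = \sqrt{4672914 + 1185921} = \sqrt{5858835}$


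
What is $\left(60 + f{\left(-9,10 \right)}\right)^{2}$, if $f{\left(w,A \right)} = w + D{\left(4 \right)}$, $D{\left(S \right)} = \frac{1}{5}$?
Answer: $\frac{65536}{25} \approx 2621.4$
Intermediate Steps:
$D{\left(S \right)} = \frac{1}{5}$
$f{\left(w,A \right)} = \frac{1}{5} + w$ ($f{\left(w,A \right)} = w + \frac{1}{5} = \frac{1}{5} + w$)
$\left(60 + f{\left(-9,10 \right)}\right)^{2} = \left(60 + \left(\frac{1}{5} - 9\right)\right)^{2} = \left(60 - \frac{44}{5}\right)^{2} = \left(\frac{256}{5}\right)^{2} = \frac{65536}{25}$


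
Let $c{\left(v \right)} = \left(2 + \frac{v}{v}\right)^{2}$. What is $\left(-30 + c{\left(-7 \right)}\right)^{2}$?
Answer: $441$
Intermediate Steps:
$c{\left(v \right)} = 9$ ($c{\left(v \right)} = \left(2 + 1\right)^{2} = 3^{2} = 9$)
$\left(-30 + c{\left(-7 \right)}\right)^{2} = \left(-30 + 9\right)^{2} = \left(-21\right)^{2} = 441$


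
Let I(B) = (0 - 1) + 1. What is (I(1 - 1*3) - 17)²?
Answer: 289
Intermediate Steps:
I(B) = 0 (I(B) = -1 + 1 = 0)
(I(1 - 1*3) - 17)² = (0 - 17)² = (-17)² = 289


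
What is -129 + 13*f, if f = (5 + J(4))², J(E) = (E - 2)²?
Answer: 924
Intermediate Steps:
J(E) = (-2 + E)²
f = 81 (f = (5 + (-2 + 4)²)² = (5 + 2²)² = (5 + 4)² = 9² = 81)
-129 + 13*f = -129 + 13*81 = -129 + 1053 = 924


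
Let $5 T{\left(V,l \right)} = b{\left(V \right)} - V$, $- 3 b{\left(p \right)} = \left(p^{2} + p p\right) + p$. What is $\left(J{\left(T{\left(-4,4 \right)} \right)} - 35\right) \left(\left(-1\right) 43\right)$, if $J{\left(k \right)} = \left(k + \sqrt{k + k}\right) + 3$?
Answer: $\frac{21328}{15} - \frac{172 i \sqrt{30}}{15} \approx 1421.9 - 62.806 i$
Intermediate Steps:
$b{\left(p \right)} = - \frac{2 p^{2}}{3} - \frac{p}{3}$ ($b{\left(p \right)} = - \frac{\left(p^{2} + p p\right) + p}{3} = - \frac{\left(p^{2} + p^{2}\right) + p}{3} = - \frac{2 p^{2} + p}{3} = - \frac{p + 2 p^{2}}{3} = - \frac{2 p^{2}}{3} - \frac{p}{3}$)
$T{\left(V,l \right)} = - \frac{V}{5} - \frac{V \left(1 + 2 V\right)}{15}$ ($T{\left(V,l \right)} = \frac{- \frac{V \left(1 + 2 V\right)}{3} - V}{5} = \frac{- V - \frac{V \left(1 + 2 V\right)}{3}}{5} = - \frac{V}{5} - \frac{V \left(1 + 2 V\right)}{15}$)
$J{\left(k \right)} = 3 + k + \sqrt{2} \sqrt{k}$ ($J{\left(k \right)} = \left(k + \sqrt{2 k}\right) + 3 = \left(k + \sqrt{2} \sqrt{k}\right) + 3 = 3 + k + \sqrt{2} \sqrt{k}$)
$\left(J{\left(T{\left(-4,4 \right)} \right)} - 35\right) \left(\left(-1\right) 43\right) = \left(\left(3 + \frac{2}{15} \left(-4\right) \left(-2 - -4\right) + \sqrt{2} \sqrt{\frac{2}{15} \left(-4\right) \left(-2 - -4\right)}\right) - 35\right) \left(\left(-1\right) 43\right) = \left(\left(3 + \frac{2}{15} \left(-4\right) \left(-2 + 4\right) + \sqrt{2} \sqrt{\frac{2}{15} \left(-4\right) \left(-2 + 4\right)}\right) - 35\right) \left(-43\right) = \left(\left(3 + \frac{2}{15} \left(-4\right) 2 + \sqrt{2} \sqrt{\frac{2}{15} \left(-4\right) 2}\right) - 35\right) \left(-43\right) = \left(\left(3 - \frac{16}{15} + \sqrt{2} \sqrt{- \frac{16}{15}}\right) - 35\right) \left(-43\right) = \left(\left(3 - \frac{16}{15} + \sqrt{2} \frac{4 i \sqrt{15}}{15}\right) - 35\right) \left(-43\right) = \left(\left(3 - \frac{16}{15} + \frac{4 i \sqrt{30}}{15}\right) - 35\right) \left(-43\right) = \left(\left(\frac{29}{15} + \frac{4 i \sqrt{30}}{15}\right) - 35\right) \left(-43\right) = \left(- \frac{496}{15} + \frac{4 i \sqrt{30}}{15}\right) \left(-43\right) = \frac{21328}{15} - \frac{172 i \sqrt{30}}{15}$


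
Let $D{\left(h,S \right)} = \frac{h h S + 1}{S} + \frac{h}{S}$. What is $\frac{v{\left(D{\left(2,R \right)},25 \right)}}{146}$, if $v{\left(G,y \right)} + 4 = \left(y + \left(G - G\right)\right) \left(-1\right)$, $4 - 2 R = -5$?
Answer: $- \frac{29}{146} \approx -0.19863$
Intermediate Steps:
$R = \frac{9}{2}$ ($R = 2 - - \frac{5}{2} = 2 + \frac{5}{2} = \frac{9}{2} \approx 4.5$)
$D{\left(h,S \right)} = \frac{h}{S} + \frac{1 + S h^{2}}{S}$ ($D{\left(h,S \right)} = \frac{h^{2} S + 1}{S} + \frac{h}{S} = \frac{S h^{2} + 1}{S} + \frac{h}{S} = \frac{1 + S h^{2}}{S} + \frac{h}{S} = \frac{h}{S} + \frac{1 + S h^{2}}{S}$)
$v{\left(G,y \right)} = -4 - y$ ($v{\left(G,y \right)} = -4 + \left(y + \left(G - G\right)\right) \left(-1\right) = -4 + \left(y + 0\right) \left(-1\right) = -4 + y \left(-1\right) = -4 - y$)
$\frac{v{\left(D{\left(2,R \right)},25 \right)}}{146} = \frac{-4 - 25}{146} = \left(-4 - 25\right) \frac{1}{146} = \left(-29\right) \frac{1}{146} = - \frac{29}{146}$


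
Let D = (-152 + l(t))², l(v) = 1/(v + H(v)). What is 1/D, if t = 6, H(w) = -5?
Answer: 1/22801 ≈ 4.3858e-5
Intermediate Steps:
l(v) = 1/(-5 + v) (l(v) = 1/(v - 5) = 1/(-5 + v))
D = 22801 (D = (-152 + 1/(-5 + 6))² = (-152 + 1/1)² = (-152 + 1)² = (-151)² = 22801)
1/D = 1/22801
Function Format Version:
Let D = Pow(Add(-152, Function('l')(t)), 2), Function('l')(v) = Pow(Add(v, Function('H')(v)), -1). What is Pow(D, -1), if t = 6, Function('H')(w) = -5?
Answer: Rational(1, 22801) ≈ 4.3858e-5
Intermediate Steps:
Function('l')(v) = Pow(Add(-5, v), -1) (Function('l')(v) = Pow(Add(v, -5), -1) = Pow(Add(-5, v), -1))
D = 22801 (D = Pow(Add(-152, Pow(Add(-5, 6), -1)), 2) = Pow(Add(-152, Pow(1, -1)), 2) = Pow(Add(-152, 1), 2) = Pow(-151, 2) = 22801)
Pow(D, -1) = Pow(22801, -1) = Rational(1, 22801)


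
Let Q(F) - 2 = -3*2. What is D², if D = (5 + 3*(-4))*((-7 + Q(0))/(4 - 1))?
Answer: 5929/9 ≈ 658.78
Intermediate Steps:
Q(F) = -4 (Q(F) = 2 - 3*2 = 2 - 6 = -4)
D = 77/3 (D = (5 + 3*(-4))*((-7 - 4)/(4 - 1)) = (5 - 12)*(-11/3) = -(-77)/3 = -7*(-11/3) = 77/3 ≈ 25.667)
D² = (77/3)² = 5929/9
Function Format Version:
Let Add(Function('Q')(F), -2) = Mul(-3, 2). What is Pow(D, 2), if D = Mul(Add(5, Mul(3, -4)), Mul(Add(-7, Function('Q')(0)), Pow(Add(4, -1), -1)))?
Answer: Rational(5929, 9) ≈ 658.78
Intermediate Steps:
Function('Q')(F) = -4 (Function('Q')(F) = Add(2, Mul(-3, 2)) = Add(2, -6) = -4)
D = Rational(77, 3) (D = Mul(Add(5, Mul(3, -4)), Mul(Add(-7, -4), Pow(Add(4, -1), -1))) = Mul(Add(5, -12), Mul(-11, Pow(3, -1))) = Mul(-7, Mul(-11, Rational(1, 3))) = Mul(-7, Rational(-11, 3)) = Rational(77, 3) ≈ 25.667)
Pow(D, 2) = Pow(Rational(77, 3), 2) = Rational(5929, 9)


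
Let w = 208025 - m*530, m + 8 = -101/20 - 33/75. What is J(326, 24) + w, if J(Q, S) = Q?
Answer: 2155007/10 ≈ 2.1550e+5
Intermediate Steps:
m = -1349/100 (m = -8 + (-101/20 - 33/75) = -8 + (-101*1/20 - 33*1/75) = -8 + (-101/20 - 11/25) = -8 - 549/100 = -1349/100 ≈ -13.490)
w = 2151747/10 (w = 208025 - (-1349)*530/100 = 208025 - 1*(-71497/10) = 208025 + 71497/10 = 2151747/10 ≈ 2.1517e+5)
J(326, 24) + w = 326 + 2151747/10 = 2155007/10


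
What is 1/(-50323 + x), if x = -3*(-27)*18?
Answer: -1/48865 ≈ -2.0465e-5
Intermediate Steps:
x = 1458 (x = 81*18 = 1458)
1/(-50323 + x) = 1/(-50323 + 1458) = 1/(-48865) = -1/48865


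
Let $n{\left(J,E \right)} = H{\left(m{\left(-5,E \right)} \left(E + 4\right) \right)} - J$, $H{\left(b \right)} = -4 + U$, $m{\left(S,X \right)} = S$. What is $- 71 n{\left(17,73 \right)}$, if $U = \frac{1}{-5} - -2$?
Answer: $\frac{6816}{5} \approx 1363.2$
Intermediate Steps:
$U = \frac{9}{5}$ ($U = - \frac{1}{5} + 2 = \frac{9}{5} \approx 1.8$)
$H{\left(b \right)} = - \frac{11}{5}$ ($H{\left(b \right)} = -4 + \frac{9}{5} = - \frac{11}{5}$)
$n{\left(J,E \right)} = - \frac{11}{5} - J$
$- 71 n{\left(17,73 \right)} = - 71 \left(- \frac{11}{5} - 17\right) = \left(-71\right) \left(- \frac{96}{5}\right) = \frac{6816}{5}$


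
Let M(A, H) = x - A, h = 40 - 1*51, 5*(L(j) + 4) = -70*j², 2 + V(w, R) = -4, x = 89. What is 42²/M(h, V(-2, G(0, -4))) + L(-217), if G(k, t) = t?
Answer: -16480809/25 ≈ -6.5923e+5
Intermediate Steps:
V(w, R) = -6 (V(w, R) = -2 - 4 = -6)
L(j) = -4 - 14*j² (L(j) = -4 + (-70*j²)/5 = -4 - 14*j²)
h = -11 (h = 40 - 51 = -11)
M(A, H) = 89 - A
42²/M(h, V(-2, G(0, -4))) + L(-217) = 42²/(89 - 1*(-11)) + (-4 - 14*(-217)²) = 1764/(89 + 11) + (-4 - 14*47089) = 1764/100 + (-4 - 659246) = 1764*(1/100) - 659250 = 441/25 - 659250 = -16480809/25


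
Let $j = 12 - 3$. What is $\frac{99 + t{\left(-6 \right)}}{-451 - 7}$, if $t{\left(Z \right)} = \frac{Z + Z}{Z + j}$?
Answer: $- \frac{95}{458} \approx -0.20742$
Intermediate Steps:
$j = 9$ ($j = 12 - 3 = 9$)
$t{\left(Z \right)} = \frac{2 Z}{9 + Z}$ ($t{\left(Z \right)} = \frac{Z + Z}{Z + 9} = \frac{2 Z}{9 + Z}$)
$\frac{99 + t{\left(-6 \right)}}{-451 - 7} = \frac{99 + 2 \left(-6\right) \frac{1}{9 - 6}}{-451 - 7} = \frac{99 + 2 \left(-6\right) \frac{1}{3}}{-458} = \left(99 + 2 \left(-6\right) \frac{1}{3}\right) \left(- \frac{1}{458}\right) = \left(99 - 4\right) \left(- \frac{1}{458}\right) = 95 \left(- \frac{1}{458}\right) = - \frac{95}{458}$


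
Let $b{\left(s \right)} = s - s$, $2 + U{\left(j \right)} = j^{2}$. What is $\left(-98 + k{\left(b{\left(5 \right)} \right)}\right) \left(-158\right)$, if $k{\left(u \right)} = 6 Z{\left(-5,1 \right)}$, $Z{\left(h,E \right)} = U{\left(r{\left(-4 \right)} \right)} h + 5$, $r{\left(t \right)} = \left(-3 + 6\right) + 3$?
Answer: $171904$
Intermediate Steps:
$r{\left(t \right)} = 6$ ($r{\left(t \right)} = 3 + 3 = 6$)
$U{\left(j \right)} = -2 + j^{2}$
$b{\left(s \right)} = 0$
$Z{\left(h,E \right)} = 5 + 34 h$ ($Z{\left(h,E \right)} = \left(-2 + 6^{2}\right) h + 5 = \left(-2 + 36\right) h + 5 = 34 h + 5 = 5 + 34 h$)
$k{\left(u \right)} = -990$ ($k{\left(u \right)} = 6 \left(5 + 34 \left(-5\right)\right) = 6 \left(5 - 170\right) = 6 \left(-165\right) = -990$)
$\left(-98 + k{\left(b{\left(5 \right)} \right)}\right) \left(-158\right) = \left(-98 - 990\right) \left(-158\right) = \left(-1088\right) \left(-158\right) = 171904$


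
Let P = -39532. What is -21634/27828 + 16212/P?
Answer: -163297853/137512062 ≈ -1.1875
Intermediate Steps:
-21634/27828 + 16212/P = -21634/27828 + 16212/(-39532) = -21634*1/27828 + 16212*(-1/39532) = -10817/13914 - 4053/9883 = -163297853/137512062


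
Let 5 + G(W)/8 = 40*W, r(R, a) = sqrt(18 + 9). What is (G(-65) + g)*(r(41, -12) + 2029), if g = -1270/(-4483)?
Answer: -189558209050/4483 - 280273350*sqrt(3)/4483 ≈ -4.2392e+7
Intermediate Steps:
r(R, a) = 3*sqrt(3) (r(R, a) = sqrt(27) = 3*sqrt(3))
g = 1270/4483 (g = -1270*(-1/4483) = 1270/4483 ≈ 0.28329)
G(W) = -40 + 320*W (G(W) = -40 + 8*(40*W) = -40 + 320*W)
(G(-65) + g)*(r(41, -12) + 2029) = ((-40 + 320*(-65)) + 1270/4483)*(3*sqrt(3) + 2029) = ((-40 - 20800) + 1270/4483)*(2029 + 3*sqrt(3)) = (-20840 + 1270/4483)*(2029 + 3*sqrt(3)) = -93424450*(2029 + 3*sqrt(3))/4483 = -189558209050/4483 - 280273350*sqrt(3)/4483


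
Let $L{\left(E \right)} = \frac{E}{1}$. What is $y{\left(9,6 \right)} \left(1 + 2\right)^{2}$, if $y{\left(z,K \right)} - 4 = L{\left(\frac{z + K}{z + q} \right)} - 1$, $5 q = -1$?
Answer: $\frac{1863}{44} \approx 42.341$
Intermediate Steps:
$q = - \frac{1}{5}$ ($q = \frac{1}{5} \left(-1\right) = - \frac{1}{5} \approx -0.2$)
$L{\left(E \right)} = E$ ($L{\left(E \right)} = E 1 = E$)
$y{\left(z,K \right)} = 3 + \frac{K + z}{- \frac{1}{5} + z}$ ($y{\left(z,K \right)} = 4 + \left(\frac{z + K}{z - \frac{1}{5}} - 1\right) = 4 + \left(\frac{K + z}{- \frac{1}{5} + z} - 1\right) = 4 + \left(-1 + \frac{K + z}{- \frac{1}{5} + z}\right) = 3 + \frac{K + z}{- \frac{1}{5} + z}$)
$y{\left(9,6 \right)} \left(1 + 2\right)^{2} = \frac{-3 + 5 \cdot 6 + 20 \cdot 9}{-1 + 5 \cdot 9} \left(1 + 2\right)^{2} = \frac{-3 + 30 + 180}{-1 + 45} \cdot 3^{2} = \frac{1}{44} \cdot 207 \cdot 9 = \frac{207}{44} \cdot 9 = \frac{1863}{44}$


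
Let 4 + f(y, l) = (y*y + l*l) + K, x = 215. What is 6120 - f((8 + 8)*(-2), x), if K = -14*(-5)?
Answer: -41195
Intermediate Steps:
K = 70
f(y, l) = 66 + l² + y² (f(y, l) = -4 + ((y*y + l*l) + 70) = -4 + ((y² + l²) + 70) = -4 + ((l² + y²) + 70) = -4 + (70 + l² + y²) = 66 + l² + y²)
6120 - f((8 + 8)*(-2), x) = 6120 - (66 + 215² + ((8 + 8)*(-2))²) = 6120 - (66 + 46225 + (16*(-2))²) = 6120 - (66 + 46225 + (-32)²) = 6120 - (66 + 46225 + 1024) = 6120 - 1*47315 = 6120 - 47315 = -41195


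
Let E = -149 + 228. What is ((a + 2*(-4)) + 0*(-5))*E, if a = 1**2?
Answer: -553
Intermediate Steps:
a = 1
E = 79
((a + 2*(-4)) + 0*(-5))*E = ((1 + 2*(-4)) + 0*(-5))*79 = ((1 - 8) + 0)*79 = (-7 + 0)*79 = -7*79 = -553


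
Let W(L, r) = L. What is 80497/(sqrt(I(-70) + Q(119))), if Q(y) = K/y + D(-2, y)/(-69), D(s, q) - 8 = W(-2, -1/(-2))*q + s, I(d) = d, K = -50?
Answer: -80497*I*sqrt(1130268783)/275306 ≈ -9830.0*I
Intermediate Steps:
D(s, q) = 8 + s - 2*q (D(s, q) = 8 + (-2*q + s) = 8 + (s - 2*q) = 8 + s - 2*q)
Q(y) = -2/23 - 50/y + 2*y/69 (Q(y) = -50/y + (8 - 2 - 2*y)/(-69) = -50/y + (6 - 2*y)*(-1/69) = -50/y + (-2/23 + 2*y/69) = -2/23 - 50/y + 2*y/69)
80497/(sqrt(I(-70) + Q(119))) = 80497/(sqrt(-70 + (2/69)*(-1725 + 119*(-3 + 119))/119)) = 80497/(sqrt(-70 + (2/69)*(1/119)*(-1725 + 119*116))) = 80497/(sqrt(-70 + (2/69)*(1/119)*(-1725 + 13804))) = 80497/(sqrt(-70 + (2/69)*(1/119)*12079)) = 80497/(sqrt(-70 + 24158/8211)) = 80497/(sqrt(-550612/8211)) = 80497/((2*I*sqrt(1130268783)/8211)) = 80497*(-I*sqrt(1130268783)/275306) = -80497*I*sqrt(1130268783)/275306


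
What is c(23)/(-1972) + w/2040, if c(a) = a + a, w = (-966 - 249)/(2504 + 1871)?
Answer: -404849/17255000 ≈ -0.023463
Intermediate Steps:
w = -243/875 (w = -1215/4375 = -1215*1/4375 = -243/875 ≈ -0.27771)
c(a) = 2*a
c(23)/(-1972) + w/2040 = (2*23)/(-1972) - 243/875/2040 = 46*(-1/1972) - 243/875*1/2040 = -23/986 - 81/595000 = -404849/17255000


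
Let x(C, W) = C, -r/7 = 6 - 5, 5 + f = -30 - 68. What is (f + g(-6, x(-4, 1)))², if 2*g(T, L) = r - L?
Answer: 43681/4 ≈ 10920.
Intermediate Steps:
f = -103 (f = -5 + (-30 - 68) = -5 - 98 = -103)
r = -7 (r = -7*(6 - 5) = -7*1 = -7)
g(T, L) = -7/2 - L/2 (g(T, L) = (-7 - L)/2 = -7/2 - L/2)
(f + g(-6, x(-4, 1)))² = (-103 + (-7/2 - ½*(-4)))² = (-103 + (-7/2 + 2))² = (-103 - 3/2)² = (-209/2)² = 43681/4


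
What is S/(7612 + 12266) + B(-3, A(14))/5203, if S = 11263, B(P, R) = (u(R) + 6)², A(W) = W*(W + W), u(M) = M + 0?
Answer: 3207356101/103425234 ≈ 31.011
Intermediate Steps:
u(M) = M
A(W) = 2*W² (A(W) = W*(2*W) = 2*W²)
B(P, R) = (6 + R)² (B(P, R) = (R + 6)² = (6 + R)²)
S/(7612 + 12266) + B(-3, A(14))/5203 = 11263/(7612 + 12266) + (6 + 2*14²)²/5203 = 11263/19878 + (6 + 2*196)²*(1/5203) = 11263*(1/19878) + (6 + 392)²*(1/5203) = 11263/19878 + 398²*(1/5203) = 11263/19878 + 158404*(1/5203) = 11263/19878 + 158404/5203 = 3207356101/103425234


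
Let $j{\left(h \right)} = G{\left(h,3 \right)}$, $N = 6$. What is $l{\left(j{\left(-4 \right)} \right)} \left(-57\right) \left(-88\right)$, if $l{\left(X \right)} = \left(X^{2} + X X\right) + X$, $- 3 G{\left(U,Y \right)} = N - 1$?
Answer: $\frac{58520}{3} \approx 19507.0$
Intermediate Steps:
$G{\left(U,Y \right)} = - \frac{5}{3}$ ($G{\left(U,Y \right)} = - \frac{6 - 1}{3} = \left(- \frac{1}{3}\right) 5 = - \frac{5}{3}$)
$j{\left(h \right)} = - \frac{5}{3}$
$l{\left(X \right)} = X + 2 X^{2}$ ($l{\left(X \right)} = \left(X^{2} + X^{2}\right) + X = 2 X^{2} + X = X + 2 X^{2}$)
$l{\left(j{\left(-4 \right)} \right)} \left(-57\right) \left(-88\right) = - \frac{5 \left(1 + 2 \left(- \frac{5}{3}\right)\right)}{3} \left(-57\right) \left(-88\right) = - \frac{5 \left(1 - \frac{10}{3}\right)}{3} \left(-57\right) \left(-88\right) = \left(- \frac{5}{3}\right) \left(- \frac{7}{3}\right) \left(-57\right) \left(-88\right) = \frac{35}{9} \left(-57\right) \left(-88\right) = \left(- \frac{665}{3}\right) \left(-88\right) = \frac{58520}{3}$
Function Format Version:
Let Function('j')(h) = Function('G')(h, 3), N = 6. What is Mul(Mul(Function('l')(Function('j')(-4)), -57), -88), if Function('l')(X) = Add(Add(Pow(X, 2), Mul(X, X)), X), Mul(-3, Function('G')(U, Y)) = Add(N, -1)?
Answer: Rational(58520, 3) ≈ 19507.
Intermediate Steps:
Function('G')(U, Y) = Rational(-5, 3) (Function('G')(U, Y) = Mul(Rational(-1, 3), Add(6, -1)) = Mul(Rational(-1, 3), 5) = Rational(-5, 3))
Function('j')(h) = Rational(-5, 3)
Function('l')(X) = Add(X, Mul(2, Pow(X, 2))) (Function('l')(X) = Add(Add(Pow(X, 2), Pow(X, 2)), X) = Add(Mul(2, Pow(X, 2)), X) = Add(X, Mul(2, Pow(X, 2))))
Mul(Mul(Function('l')(Function('j')(-4)), -57), -88) = Mul(Mul(Mul(Rational(-5, 3), Add(1, Mul(2, Rational(-5, 3)))), -57), -88) = Mul(Mul(Mul(Rational(-5, 3), Add(1, Rational(-10, 3))), -57), -88) = Mul(Mul(Mul(Rational(-5, 3), Rational(-7, 3)), -57), -88) = Mul(Mul(Rational(35, 9), -57), -88) = Mul(Rational(-665, 3), -88) = Rational(58520, 3)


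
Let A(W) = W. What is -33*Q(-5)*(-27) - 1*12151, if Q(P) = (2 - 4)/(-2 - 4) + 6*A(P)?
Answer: -38584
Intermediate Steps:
Q(P) = ⅓ + 6*P (Q(P) = (2 - 4)/(-2 - 4) + 6*P = -2/(-6) + 6*P = -2*(-⅙) + 6*P = ⅓ + 6*P)
-33*Q(-5)*(-27) - 1*12151 = -33*(⅓ + 6*(-5))*(-27) - 1*12151 = -33*(⅓ - 30)*(-27) - 12151 = -33*(-89/3)*(-27) - 12151 = 979*(-27) - 12151 = -26433 - 12151 = -38584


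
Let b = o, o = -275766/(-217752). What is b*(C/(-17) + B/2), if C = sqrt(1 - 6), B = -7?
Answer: -321727/72584 - 45961*I*sqrt(5)/616964 ≈ -4.4325 - 0.16658*I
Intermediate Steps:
o = 45961/36292 (o = -275766*(-1/217752) = 45961/36292 ≈ 1.2664)
C = I*sqrt(5) (C = sqrt(-5) = I*sqrt(5) ≈ 2.2361*I)
b = 45961/36292 ≈ 1.2664
b*(C/(-17) + B/2) = 45961*((I*sqrt(5))/(-17) - 7/2)/36292 = 45961*((I*sqrt(5))*(-1/17) - 7*1/2)/36292 = 45961*(-I*sqrt(5)/17 - 7/2)/36292 = 45961*(-7/2 - I*sqrt(5)/17)/36292 = -321727/72584 - 45961*I*sqrt(5)/616964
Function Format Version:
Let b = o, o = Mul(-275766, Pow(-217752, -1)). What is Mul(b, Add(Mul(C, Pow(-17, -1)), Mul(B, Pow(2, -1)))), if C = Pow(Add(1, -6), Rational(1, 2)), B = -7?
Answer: Add(Rational(-321727, 72584), Mul(Rational(-45961, 616964), I, Pow(5, Rational(1, 2)))) ≈ Add(-4.4325, Mul(-0.16658, I))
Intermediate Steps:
o = Rational(45961, 36292) (o = Mul(-275766, Rational(-1, 217752)) = Rational(45961, 36292) ≈ 1.2664)
C = Mul(I, Pow(5, Rational(1, 2))) (C = Pow(-5, Rational(1, 2)) = Mul(I, Pow(5, Rational(1, 2))) ≈ Mul(2.2361, I))
b = Rational(45961, 36292) ≈ 1.2664
Mul(b, Add(Mul(C, Pow(-17, -1)), Mul(B, Pow(2, -1)))) = Mul(Rational(45961, 36292), Add(Mul(Mul(I, Pow(5, Rational(1, 2))), Pow(-17, -1)), Mul(-7, Pow(2, -1)))) = Mul(Rational(45961, 36292), Add(Mul(Mul(I, Pow(5, Rational(1, 2))), Rational(-1, 17)), Mul(-7, Rational(1, 2)))) = Mul(Rational(45961, 36292), Add(Mul(Rational(-1, 17), I, Pow(5, Rational(1, 2))), Rational(-7, 2))) = Mul(Rational(45961, 36292), Add(Rational(-7, 2), Mul(Rational(-1, 17), I, Pow(5, Rational(1, 2))))) = Add(Rational(-321727, 72584), Mul(Rational(-45961, 616964), I, Pow(5, Rational(1, 2))))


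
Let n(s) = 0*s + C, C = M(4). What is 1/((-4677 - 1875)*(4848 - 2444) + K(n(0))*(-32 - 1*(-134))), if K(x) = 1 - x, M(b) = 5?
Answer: -1/15751416 ≈ -6.3486e-8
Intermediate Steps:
C = 5
n(s) = 5 (n(s) = 0*s + 5 = 0 + 5 = 5)
1/((-4677 - 1875)*(4848 - 2444) + K(n(0))*(-32 - 1*(-134))) = 1/((-4677 - 1875)*(4848 - 2444) + (1 - 1*5)*(-32 - 1*(-134))) = 1/(-6552*2404 + (1 - 5)*(-32 + 134)) = 1/(-15751008 - 4*102) = 1/(-15751008 - 408) = 1/(-15751416) = -1/15751416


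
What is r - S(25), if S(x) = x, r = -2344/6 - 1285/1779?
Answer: -740756/1779 ≈ -416.39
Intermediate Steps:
r = -696281/1779 (r = -2344*⅙ - 1285*1/1779 = -1172/3 - 1285/1779 = -696281/1779 ≈ -391.39)
r - S(25) = -696281/1779 - 1*25 = -696281/1779 - 25 = -740756/1779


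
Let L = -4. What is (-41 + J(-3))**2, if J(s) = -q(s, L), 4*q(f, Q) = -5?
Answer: 25281/16 ≈ 1580.1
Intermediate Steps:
q(f, Q) = -5/4 (q(f, Q) = (1/4)*(-5) = -5/4)
J(s) = 5/4 (J(s) = -1*(-5/4) = 5/4)
(-41 + J(-3))**2 = (-41 + 5/4)**2 = (-159/4)**2 = 25281/16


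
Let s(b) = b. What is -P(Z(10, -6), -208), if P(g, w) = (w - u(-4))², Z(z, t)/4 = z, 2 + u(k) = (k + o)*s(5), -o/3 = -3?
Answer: -53361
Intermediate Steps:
o = 9 (o = -3*(-3) = 9)
u(k) = 43 + 5*k (u(k) = -2 + (k + 9)*5 = -2 + (9 + k)*5 = -2 + (45 + 5*k) = 43 + 5*k)
Z(z, t) = 4*z
P(g, w) = (-23 + w)² (P(g, w) = (w - (43 + 5*(-4)))² = (w - (43 - 20))² = (w - 1*23)² = (w - 23)² = (-23 + w)²)
-P(Z(10, -6), -208) = -(-23 - 208)² = -1*(-231)² = -1*53361 = -53361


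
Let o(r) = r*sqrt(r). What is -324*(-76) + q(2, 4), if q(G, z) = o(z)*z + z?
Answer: 24660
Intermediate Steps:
o(r) = r**(3/2)
q(G, z) = z + z**(5/2) (q(G, z) = z**(3/2)*z + z = z**(5/2) + z = z + z**(5/2))
-324*(-76) + q(2, 4) = -324*(-76) + (4 + 4**(5/2)) = 24624 + (4 + 32) = 24624 + 36 = 24660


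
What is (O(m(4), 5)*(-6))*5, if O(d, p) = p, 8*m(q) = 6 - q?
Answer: -150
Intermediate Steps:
m(q) = ¾ - q/8 (m(q) = (6 - q)/8 = ¾ - q/8)
(O(m(4), 5)*(-6))*5 = (5*(-6))*5 = -30*5 = -150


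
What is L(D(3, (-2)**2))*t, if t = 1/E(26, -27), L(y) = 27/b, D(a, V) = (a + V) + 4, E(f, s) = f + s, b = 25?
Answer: -27/25 ≈ -1.0800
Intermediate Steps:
D(a, V) = 4 + V + a (D(a, V) = (V + a) + 4 = 4 + V + a)
L(y) = 27/25
t = -1 (t = 1/(26 - 27) = 1/(-1) = -1)
L(D(3, (-2)**2))*t = (27/25)*(-1) = -27/25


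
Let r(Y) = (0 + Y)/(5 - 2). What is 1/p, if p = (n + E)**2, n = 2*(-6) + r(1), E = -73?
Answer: 9/64516 ≈ 0.00013950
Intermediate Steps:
r(Y) = Y/3
n = -35/3 (n = 2*(-6) + (1/3)*1 = -12 + 1/3 = -35/3 ≈ -11.667)
p = 64516/9 (p = (-35/3 - 73)**2 = (-254/3)**2 = 64516/9 ≈ 7168.4)
1/p = 1/(64516/9) = 9/64516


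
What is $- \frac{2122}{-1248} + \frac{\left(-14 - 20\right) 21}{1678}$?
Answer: $\frac{667411}{523536} \approx 1.2748$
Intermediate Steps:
$- \frac{2122}{-1248} + \frac{\left(-14 - 20\right) 21}{1678} = \left(-2122\right) \left(- \frac{1}{1248}\right) + \left(-34\right) 21 \cdot \frac{1}{1678} = \frac{1061}{624} - \frac{357}{839} = \frac{667411}{523536}$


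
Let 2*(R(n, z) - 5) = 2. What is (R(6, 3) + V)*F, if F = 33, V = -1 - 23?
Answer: -594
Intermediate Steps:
R(n, z) = 6 (R(n, z) = 5 + (½)*2 = 5 + 1 = 6)
V = -24
(R(6, 3) + V)*F = (6 - 24)*33 = -18*33 = -594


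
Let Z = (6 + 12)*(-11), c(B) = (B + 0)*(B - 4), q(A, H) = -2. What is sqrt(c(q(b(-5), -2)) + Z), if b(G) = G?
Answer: I*sqrt(186) ≈ 13.638*I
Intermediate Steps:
c(B) = B*(-4 + B)
Z = -198 (Z = 18*(-11) = -198)
sqrt(c(q(b(-5), -2)) + Z) = sqrt(-2*(-4 - 2) - 198) = sqrt(-2*(-6) - 198) = sqrt(12 - 198) = sqrt(-186) = I*sqrt(186)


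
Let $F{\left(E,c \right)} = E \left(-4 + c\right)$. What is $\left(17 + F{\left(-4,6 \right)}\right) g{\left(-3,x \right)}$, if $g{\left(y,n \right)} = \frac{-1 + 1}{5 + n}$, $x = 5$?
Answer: $0$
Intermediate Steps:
$g{\left(y,n \right)} = 0$ ($g{\left(y,n \right)} = \frac{0}{5 + n} = 0$)
$\left(17 + F{\left(-4,6 \right)}\right) g{\left(-3,x \right)} = \left(17 - 4 \left(-4 + 6\right)\right) 0 = \left(17 - 8\right) 0 = 9 \cdot 0 = 0$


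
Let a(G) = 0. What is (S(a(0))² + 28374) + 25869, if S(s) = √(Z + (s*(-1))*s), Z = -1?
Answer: 54242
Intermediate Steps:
S(s) = √(-1 - s²) (S(s) = √(-1 + (s*(-1))*s) = √(-1 + (-s)*s) = √(-1 - s²))
(S(a(0))² + 28374) + 25869 = ((√(-1 - 1*0²))² + 28374) + 25869 = ((√(-1 - 1*0))² + 28374) + 25869 = ((√(-1 + 0))² + 28374) + 25869 = ((√(-1))² + 28374) + 25869 = (I² + 28374) + 25869 = (-1 + 28374) + 25869 = 28373 + 25869 = 54242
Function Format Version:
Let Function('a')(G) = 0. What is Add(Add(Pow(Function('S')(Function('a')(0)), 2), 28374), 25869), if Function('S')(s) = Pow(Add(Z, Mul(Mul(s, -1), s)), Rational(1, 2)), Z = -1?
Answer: 54242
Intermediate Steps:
Function('S')(s) = Pow(Add(-1, Mul(-1, Pow(s, 2))), Rational(1, 2)) (Function('S')(s) = Pow(Add(-1, Mul(Mul(s, -1), s)), Rational(1, 2)) = Pow(Add(-1, Mul(Mul(-1, s), s)), Rational(1, 2)) = Pow(Add(-1, Mul(-1, Pow(s, 2))), Rational(1, 2)))
Add(Add(Pow(Function('S')(Function('a')(0)), 2), 28374), 25869) = Add(Add(Pow(Pow(Add(-1, Mul(-1, Pow(0, 2))), Rational(1, 2)), 2), 28374), 25869) = Add(Add(Pow(Pow(Add(-1, Mul(-1, 0)), Rational(1, 2)), 2), 28374), 25869) = Add(Add(Pow(Pow(Add(-1, 0), Rational(1, 2)), 2), 28374), 25869) = Add(Add(Pow(Pow(-1, Rational(1, 2)), 2), 28374), 25869) = Add(Add(Pow(I, 2), 28374), 25869) = Add(Add(-1, 28374), 25869) = Add(28373, 25869) = 54242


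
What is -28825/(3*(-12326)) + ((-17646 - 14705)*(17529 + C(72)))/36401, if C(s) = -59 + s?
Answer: -20984011667851/1346036178 ≈ -15589.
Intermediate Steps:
-28825/(3*(-12326)) + ((-17646 - 14705)*(17529 + C(72)))/36401 = -28825/(3*(-12326)) + ((-17646 - 14705)*(17529 + (-59 + 72)))/36401 = -28825/(-36978) - 32351*(17529 + 13)*(1/36401) = -28825*(-1/36978) - 32351*17542*(1/36401) = 28825/36978 - 567501242*1/36401 = 28825/36978 - 567501242/36401 = -20984011667851/1346036178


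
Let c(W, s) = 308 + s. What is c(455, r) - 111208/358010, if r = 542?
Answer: 152098646/179005 ≈ 849.69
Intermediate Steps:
c(455, r) - 111208/358010 = (308 + 542) - 111208/358010 = 850 - 111208/358010 = 850 - 1*55604/179005 = 850 - 55604/179005 = 152098646/179005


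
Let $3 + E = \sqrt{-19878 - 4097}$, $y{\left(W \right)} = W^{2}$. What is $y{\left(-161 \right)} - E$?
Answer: $25924 - 5 i \sqrt{959} \approx 25924.0 - 154.84 i$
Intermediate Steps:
$E = -3 + 5 i \sqrt{959}$ ($E = -3 + \sqrt{-19878 - 4097} = -3 + \sqrt{-23975} = -3 + 5 i \sqrt{959} \approx -3.0 + 154.84 i$)
$y{\left(-161 \right)} - E = \left(-161\right)^{2} - \left(-3 + 5 i \sqrt{959}\right) = 25921 + \left(3 - 5 i \sqrt{959}\right) = 25924 - 5 i \sqrt{959}$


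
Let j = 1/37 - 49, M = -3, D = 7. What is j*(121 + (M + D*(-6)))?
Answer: -137712/37 ≈ -3721.9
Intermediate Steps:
j = -1812/37 (j = 1/37 - 49 = -1812/37 ≈ -48.973)
j*(121 + (M + D*(-6))) = -1812*(121 + (-3 + 7*(-6)))/37 = -1812*(121 + (-3 - 42))/37 = -1812*(121 - 45)/37 = -1812/37*76 = -137712/37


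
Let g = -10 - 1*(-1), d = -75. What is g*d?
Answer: 675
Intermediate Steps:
g = -9 (g = -10 + 1 = -9)
g*d = -9*(-75) = 675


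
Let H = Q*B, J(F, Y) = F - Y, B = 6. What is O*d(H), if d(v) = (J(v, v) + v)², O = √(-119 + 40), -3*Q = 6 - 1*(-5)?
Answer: 484*I*√79 ≈ 4301.9*I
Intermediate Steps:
Q = -11/3 (Q = -(6 - 1*(-5))/3 = -(6 + 5)/3 = -⅓*11 = -11/3 ≈ -3.6667)
H = -22 (H = -11/3*6 = -22)
O = I*√79 (O = √(-79) = I*√79 ≈ 8.8882*I)
d(v) = v² (d(v) = ((v - v) + v)² = (0 + v)² = v²)
O*d(H) = (I*√79)*(-22)² = (I*√79)*484 = 484*I*√79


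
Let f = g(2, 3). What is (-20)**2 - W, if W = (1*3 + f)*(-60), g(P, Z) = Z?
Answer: 760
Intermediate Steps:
f = 3
W = -360 (W = (1*3 + 3)*(-60) = (3 + 3)*(-60) = 6*(-60) = -360)
(-20)**2 - W = (-20)**2 - 1*(-360) = 400 + 360 = 760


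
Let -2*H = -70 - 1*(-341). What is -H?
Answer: 271/2 ≈ 135.50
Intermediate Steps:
H = -271/2 (H = -(-70 - 1*(-341))/2 = -(-70 + 341)/2 = -½*271 = -271/2 ≈ -135.50)
-H = -1*(-271/2) = 271/2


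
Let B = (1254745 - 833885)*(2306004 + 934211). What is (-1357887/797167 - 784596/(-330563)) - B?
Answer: -359347834763464011243749/263513915021 ≈ -1.3637e+12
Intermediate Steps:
B = 1363676884900 (B = 420860*3240215 = 1363676884900)
(-1357887/797167 - 784596/(-330563)) - B = (-1357887/797167 - 784596/(-330563)) - 1*1363676884900 = (-1357887*1/797167 - 784596*(-1/330563)) - 1363676884900 = (-1357887/797167 + 784596/330563) - 1363676884900 = 176586839151/263513915021 - 1363676884900 = -359347834763464011243749/263513915021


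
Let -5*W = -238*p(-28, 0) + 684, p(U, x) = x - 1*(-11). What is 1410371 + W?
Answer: 7053789/5 ≈ 1.4108e+6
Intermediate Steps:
p(U, x) = 11 + x (p(U, x) = x + 11 = 11 + x)
W = 1934/5 (W = -(-238*(11 + 0) + 684)/5 = -(-238*11 + 684)/5 = -(-2618 + 684)/5 = -⅕*(-1934) = 1934/5 ≈ 386.80)
1410371 + W = 1410371 + 1934/5 = 7053789/5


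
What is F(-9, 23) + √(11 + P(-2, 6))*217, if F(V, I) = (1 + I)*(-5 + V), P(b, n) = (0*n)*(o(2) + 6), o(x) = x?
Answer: -336 + 217*√11 ≈ 383.71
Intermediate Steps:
P(b, n) = 0 (P(b, n) = (0*n)*(2 + 6) = 0*8 = 0)
F(-9, 23) + √(11 + P(-2, 6))*217 = (-5 - 9 - 5*23 + 23*(-9)) + √(11 + 0)*217 = (-5 - 9 - 115 - 207) + √11*217 = -336 + 217*√11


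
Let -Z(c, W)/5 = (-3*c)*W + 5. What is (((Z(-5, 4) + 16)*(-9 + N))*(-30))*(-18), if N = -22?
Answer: 5172660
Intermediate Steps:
Z(c, W) = -25 + 15*W*c (Z(c, W) = -5*((-3*c)*W + 5) = -5*(-3*W*c + 5) = -5*(5 - 3*W*c) = -25 + 15*W*c)
(((Z(-5, 4) + 16)*(-9 + N))*(-30))*(-18) = ((((-25 + 15*4*(-5)) + 16)*(-9 - 22))*(-30))*(-18) = ((((-25 - 300) + 16)*(-31))*(-30))*(-18) = (((-325 + 16)*(-31))*(-30))*(-18) = (-309*(-31)*(-30))*(-18) = (9579*(-30))*(-18) = -287370*(-18) = 5172660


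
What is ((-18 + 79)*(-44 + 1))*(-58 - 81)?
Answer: 364597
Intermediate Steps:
((-18 + 79)*(-44 + 1))*(-58 - 81) = (61*(-43))*(-139) = -2623*(-139) = 364597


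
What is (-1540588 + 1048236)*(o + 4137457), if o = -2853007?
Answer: -632401526400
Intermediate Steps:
(-1540588 + 1048236)*(o + 4137457) = (-1540588 + 1048236)*(-2853007 + 4137457) = -492352*1284450 = -632401526400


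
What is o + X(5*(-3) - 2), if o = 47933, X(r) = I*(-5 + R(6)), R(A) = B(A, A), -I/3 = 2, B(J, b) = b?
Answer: 47927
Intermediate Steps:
I = -6 (I = -3*2 = -6)
R(A) = A
X(r) = -6 (X(r) = -6*(-5 + 6) = -6*1 = -6)
o + X(5*(-3) - 2) = 47933 - 6 = 47927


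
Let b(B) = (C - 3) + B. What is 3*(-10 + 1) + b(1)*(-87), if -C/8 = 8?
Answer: 5715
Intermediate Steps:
C = -64 (C = -8*8 = -64)
b(B) = -67 + B (b(B) = (-64 - 3) + B = -67 + B)
3*(-10 + 1) + b(1)*(-87) = 3*(-10 + 1) + (-67 + 1)*(-87) = 3*(-9) - 66*(-87) = -27 + 5742 = 5715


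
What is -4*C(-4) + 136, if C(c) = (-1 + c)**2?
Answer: 36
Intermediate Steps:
-4*C(-4) + 136 = -4*(-1 - 4)**2 + 136 = -4*(-5)**2 + 136 = -4*25 + 136 = -100 + 136 = 36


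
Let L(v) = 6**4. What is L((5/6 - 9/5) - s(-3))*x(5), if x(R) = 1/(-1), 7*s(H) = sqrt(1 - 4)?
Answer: -1296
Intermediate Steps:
s(H) = I*sqrt(3)/7 (s(H) = sqrt(1 - 4)/7 = sqrt(-3)/7 = (I*sqrt(3))/7 = I*sqrt(3)/7)
x(R) = -1
L(v) = 1296
L((5/6 - 9/5) - s(-3))*x(5) = 1296*(-1) = -1296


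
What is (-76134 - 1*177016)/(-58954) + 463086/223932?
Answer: 6999096487/1100140594 ≈ 6.3620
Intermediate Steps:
(-76134 - 1*177016)/(-58954) + 463086/223932 = (-76134 - 177016)*(-1/58954) + 463086*(1/223932) = -253150*(-1/58954) + 77181/37322 = 126575/29477 + 77181/37322 = 6999096487/1100140594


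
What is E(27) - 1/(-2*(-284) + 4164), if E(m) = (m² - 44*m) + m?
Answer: -2044225/4732 ≈ -432.00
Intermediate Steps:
E(m) = m² - 43*m
E(27) - 1/(-2*(-284) + 4164) = 27*(-43 + 27) - 1/(-2*(-284) + 4164) = 27*(-16) - 1/(568 + 4164) = -432 - 1/4732 = -2044225/4732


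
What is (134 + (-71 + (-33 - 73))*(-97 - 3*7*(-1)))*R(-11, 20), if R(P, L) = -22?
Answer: -298892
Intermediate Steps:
(134 + (-71 + (-33 - 73))*(-97 - 3*7*(-1)))*R(-11, 20) = (134 + (-71 + (-33 - 73))*(-97 - 3*7*(-1)))*(-22) = (134 + (-71 - 106)*(-97 - 21*(-1)))*(-22) = (134 - 177*(-97 + 21))*(-22) = (134 - 177*(-76))*(-22) = (134 + 13452)*(-22) = 13586*(-22) = -298892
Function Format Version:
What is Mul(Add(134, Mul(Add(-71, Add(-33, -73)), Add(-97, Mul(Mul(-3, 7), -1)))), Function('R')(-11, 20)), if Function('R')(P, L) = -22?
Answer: -298892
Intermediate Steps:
Mul(Add(134, Mul(Add(-71, Add(-33, -73)), Add(-97, Mul(Mul(-3, 7), -1)))), Function('R')(-11, 20)) = Mul(Add(134, Mul(Add(-71, Add(-33, -73)), Add(-97, Mul(Mul(-3, 7), -1)))), -22) = Mul(Add(134, Mul(Add(-71, -106), Add(-97, Mul(-21, -1)))), -22) = Mul(Add(134, Mul(-177, Add(-97, 21))), -22) = Mul(Add(134, Mul(-177, -76)), -22) = Mul(Add(134, 13452), -22) = Mul(13586, -22) = -298892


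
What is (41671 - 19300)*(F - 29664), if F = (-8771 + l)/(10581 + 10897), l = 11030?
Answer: -14253036866343/21478 ≈ -6.6361e+8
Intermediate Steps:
F = 2259/21478 (F = (-8771 + 11030)/(10581 + 10897) = 2259/21478 ≈ 0.10518)
(41671 - 19300)*(F - 29664) = (41671 - 19300)*(2259/21478 - 29664) = 22371*(-637121133/21478) = -14253036866343/21478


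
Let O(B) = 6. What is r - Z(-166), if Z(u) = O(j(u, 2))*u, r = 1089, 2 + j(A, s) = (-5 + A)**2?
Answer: 2085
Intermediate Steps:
j(A, s) = -2 + (-5 + A)**2
Z(u) = 6*u
r - Z(-166) = 1089 - 6*(-166) = 1089 - 1*(-996) = 1089 + 996 = 2085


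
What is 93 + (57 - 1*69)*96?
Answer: -1059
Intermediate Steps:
93 + (57 - 1*69)*96 = 93 + (57 - 69)*96 = 93 - 12*96 = 93 - 1152 = -1059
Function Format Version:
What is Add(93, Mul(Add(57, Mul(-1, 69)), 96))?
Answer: -1059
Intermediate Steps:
Add(93, Mul(Add(57, Mul(-1, 69)), 96)) = Add(93, Mul(Add(57, -69), 96)) = Add(93, Mul(-12, 96)) = Add(93, -1152) = -1059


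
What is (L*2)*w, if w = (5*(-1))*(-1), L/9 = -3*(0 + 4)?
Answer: -1080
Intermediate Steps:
L = -108 (L = 9*(-3*(0 + 4)) = 9*(-3*4) = 9*(-12) = -108)
w = 5 (w = -5*(-1) = 5)
(L*2)*w = -108*2*5 = -216*5 = -1080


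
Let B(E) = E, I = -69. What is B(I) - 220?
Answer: -289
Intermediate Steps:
B(I) - 220 = -69 - 220 = -289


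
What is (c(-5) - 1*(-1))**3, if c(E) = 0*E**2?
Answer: 1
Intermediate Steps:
c(E) = 0
(c(-5) - 1*(-1))**3 = (0 - 1*(-1))**3 = (0 + 1)**3 = 1**3 = 1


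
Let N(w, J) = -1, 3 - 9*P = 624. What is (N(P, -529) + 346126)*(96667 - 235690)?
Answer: -48119335875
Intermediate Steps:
P = -69 (P = ⅓ - ⅑*624 = ⅓ - 208/3 = -69)
(N(P, -529) + 346126)*(96667 - 235690) = (-1 + 346126)*(96667 - 235690) = 346125*(-139023) = -48119335875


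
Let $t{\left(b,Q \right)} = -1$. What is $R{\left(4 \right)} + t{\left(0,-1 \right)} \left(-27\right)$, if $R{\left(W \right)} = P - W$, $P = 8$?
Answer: $31$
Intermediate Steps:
$R{\left(W \right)} = 8 - W$
$R{\left(4 \right)} + t{\left(0,-1 \right)} \left(-27\right) = \left(8 - 4\right) - -27 = \left(8 - 4\right) + 27 = 4 + 27 = 31$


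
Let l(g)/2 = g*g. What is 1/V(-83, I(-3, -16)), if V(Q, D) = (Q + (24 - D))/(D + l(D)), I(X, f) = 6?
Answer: -6/5 ≈ -1.2000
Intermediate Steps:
l(g) = 2*g**2 (l(g) = 2*(g*g) = 2*g**2)
V(Q, D) = (24 + Q - D)/(D + 2*D**2) (V(Q, D) = (Q + (24 - D))/(D + 2*D**2) = (24 + Q - D)/(D + 2*D**2))
1/V(-83, I(-3, -16)) = 1/((24 - 83 - 1*6)/(6*(1 + 2*6))) = 1/((24 - 83 - 6)/(6*(1 + 12))) = 1/((1/6)*(-65)/13) = 1/((1/6)*(1/13)*(-65)) = 1/(-5/6) = -6/5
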